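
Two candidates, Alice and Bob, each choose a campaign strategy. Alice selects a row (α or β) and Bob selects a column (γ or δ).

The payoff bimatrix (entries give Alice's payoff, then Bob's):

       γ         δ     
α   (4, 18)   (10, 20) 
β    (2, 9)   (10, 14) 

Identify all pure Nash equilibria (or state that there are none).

(α, γ): Bob prefers δ (20 > 18) — not an equilibrium.
(α, δ): Alice gets 10 ≥ 10 from β, and Bob gets 20 ≥ 18 from γ — Nash equilibrium.
(β, γ): Alice prefers α (4 > 2); Bob prefers δ (14 > 9) — not an equilibrium.
(β, δ): Alice gets 10 ≥ 10 from α, and Bob gets 14 ≥ 9 from γ — Nash equilibrium.

(α, δ) and (β, δ)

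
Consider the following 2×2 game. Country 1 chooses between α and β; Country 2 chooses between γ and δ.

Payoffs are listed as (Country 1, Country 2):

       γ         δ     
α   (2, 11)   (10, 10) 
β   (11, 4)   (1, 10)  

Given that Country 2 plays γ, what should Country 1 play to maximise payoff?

Against γ, Country 1 earns 2 from α and 11 from β.
So β is the best response.

β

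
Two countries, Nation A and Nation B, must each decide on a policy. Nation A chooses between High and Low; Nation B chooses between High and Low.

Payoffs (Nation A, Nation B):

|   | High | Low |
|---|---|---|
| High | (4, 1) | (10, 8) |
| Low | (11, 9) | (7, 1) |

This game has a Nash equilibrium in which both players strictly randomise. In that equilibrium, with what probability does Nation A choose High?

Let x be the probability that Nation A plays High. In a completely mixed equilibrium, Nation B must be indifferent between High and Low.
Nation B's expected payoff from High is x + 9(1−x); from Low it is 8x + (1−x).
Setting these equal: −8x + 9 = 7x + 1, so x = 8/15.

8/15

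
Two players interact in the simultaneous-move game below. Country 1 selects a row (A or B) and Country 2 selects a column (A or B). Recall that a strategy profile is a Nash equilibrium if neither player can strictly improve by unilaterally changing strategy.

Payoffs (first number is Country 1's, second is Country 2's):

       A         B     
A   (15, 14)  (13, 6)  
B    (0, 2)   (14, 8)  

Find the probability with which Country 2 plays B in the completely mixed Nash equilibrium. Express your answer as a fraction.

Let y be the probability that Country 2 plays A. In a completely mixed equilibrium, Country 1 must be indifferent between A and B.
Country 1's expected payoff from A is 15y + 13(1−y); from B it is 14(1−y).
Setting these equal: 2y + 13 = −14y + 14, so y = 1/16.
Therefore Country 2 plays B with probability 1 − 1/16 = 15/16.

15/16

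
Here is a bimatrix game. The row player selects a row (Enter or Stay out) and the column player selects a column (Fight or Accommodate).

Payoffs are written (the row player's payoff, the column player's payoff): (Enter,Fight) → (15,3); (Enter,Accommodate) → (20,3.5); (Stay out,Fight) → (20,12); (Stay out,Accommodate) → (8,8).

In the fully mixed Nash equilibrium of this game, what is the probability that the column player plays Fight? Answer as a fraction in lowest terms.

12/17

Let y be the probability that the column player plays Fight. In a completely mixed equilibrium, the row player must be indifferent between Enter and Stay out.
The row player's expected payoff from Enter is 15y + 20(1−y); from Stay out it is 20y + 8(1−y).
Setting these equal: −5y + 20 = 12y + 8, so y = 12/17.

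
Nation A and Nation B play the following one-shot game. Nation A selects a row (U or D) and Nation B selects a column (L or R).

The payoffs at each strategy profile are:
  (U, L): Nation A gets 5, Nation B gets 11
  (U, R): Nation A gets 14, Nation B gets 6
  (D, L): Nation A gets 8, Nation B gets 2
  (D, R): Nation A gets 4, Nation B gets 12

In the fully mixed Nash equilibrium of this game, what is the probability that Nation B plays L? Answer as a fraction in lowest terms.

10/13

Let c be the probability that Nation B plays L. In a completely mixed equilibrium, Nation A must be indifferent between U and D.
Nation A's expected payoff from U is 5c + 14(1−c); from D it is 8c + 4(1−c).
Setting these equal: −9c + 14 = 4c + 4, so c = 10/13.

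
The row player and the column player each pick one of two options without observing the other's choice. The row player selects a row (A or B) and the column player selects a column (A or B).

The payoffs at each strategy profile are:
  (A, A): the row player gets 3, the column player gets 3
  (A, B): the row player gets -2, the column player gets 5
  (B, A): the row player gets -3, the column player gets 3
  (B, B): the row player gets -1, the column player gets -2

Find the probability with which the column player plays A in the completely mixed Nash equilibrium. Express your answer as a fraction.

Let c be the probability that the column player plays A. In a completely mixed equilibrium, the row player must be indifferent between A and B.
The row player's expected payoff from A is 3c − 2(1−c); from B it is −3c − (1−c).
Setting these equal: 5c − 2 = −2c − 1, so c = 1/7.

1/7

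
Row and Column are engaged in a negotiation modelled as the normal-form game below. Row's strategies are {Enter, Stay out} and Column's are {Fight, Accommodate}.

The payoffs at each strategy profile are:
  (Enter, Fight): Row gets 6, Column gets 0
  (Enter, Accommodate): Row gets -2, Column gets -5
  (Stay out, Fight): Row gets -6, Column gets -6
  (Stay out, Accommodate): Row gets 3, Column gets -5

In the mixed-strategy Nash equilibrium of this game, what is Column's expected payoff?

First find p, the probability Row plays Enter, from Column's indifference between Fight and Accommodate: −6(1−p) = −5p − 5(1−p), giving p = 1/6.
Since Column is indifferent in equilibrium, Column's expected payoff equals the payoff from either column against (1/6, 5/6). Using Fight: −6(5/6) = -5.

-5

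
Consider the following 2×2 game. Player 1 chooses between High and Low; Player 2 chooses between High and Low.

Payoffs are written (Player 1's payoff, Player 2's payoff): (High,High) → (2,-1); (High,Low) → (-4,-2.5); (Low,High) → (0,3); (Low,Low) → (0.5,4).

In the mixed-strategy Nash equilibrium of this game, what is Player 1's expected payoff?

First find y, the probability Player 2 plays High, from Player 1's indifference between High and Low: 2y − 4(1−y) = 0.5(1−y), giving y = 9/13.
Since Player 1 is indifferent in equilibrium, Player 1's expected payoff equals the payoff from either row against (9/13, 4/13). Using High: 2(9/13) − 4(4/13) = 2/13.

2/13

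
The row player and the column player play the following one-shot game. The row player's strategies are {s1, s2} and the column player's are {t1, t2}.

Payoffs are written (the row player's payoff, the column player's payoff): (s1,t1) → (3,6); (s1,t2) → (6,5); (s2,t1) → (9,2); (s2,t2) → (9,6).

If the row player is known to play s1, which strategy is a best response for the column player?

t1

Against s1, the column player earns 6 from t1 and 5 from t2.
So t1 is the best response.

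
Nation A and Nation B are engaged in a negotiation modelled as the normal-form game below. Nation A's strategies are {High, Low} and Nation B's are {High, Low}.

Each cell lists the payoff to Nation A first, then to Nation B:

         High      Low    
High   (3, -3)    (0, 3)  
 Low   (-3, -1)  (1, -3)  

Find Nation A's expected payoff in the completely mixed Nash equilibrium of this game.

3/7

First find q, the probability Nation B plays High, from Nation A's indifference between High and Low: 3q = −3q + (1−q), giving q = 1/7.
Since Nation A is indifferent in equilibrium, Nation A's expected payoff equals the payoff from either row against (1/7, 6/7). Using High: 3(1/7) = 3/7.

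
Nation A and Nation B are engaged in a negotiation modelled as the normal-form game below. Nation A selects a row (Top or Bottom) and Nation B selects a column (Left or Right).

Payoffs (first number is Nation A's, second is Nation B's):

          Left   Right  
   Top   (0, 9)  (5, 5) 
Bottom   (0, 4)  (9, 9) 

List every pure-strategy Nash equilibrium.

(Top, Left) and (Bottom, Right)

(Top, Left): Nation A gets 0 ≥ 0 from Bottom, and Nation B gets 9 ≥ 5 from Right — Nash equilibrium.
(Top, Right): Nation A prefers Bottom (9 > 5); Nation B prefers Left (9 > 5) — not an equilibrium.
(Bottom, Left): Nation B prefers Right (9 > 4) — not an equilibrium.
(Bottom, Right): Nation A gets 9 ≥ 5 from Top, and Nation B gets 9 ≥ 4 from Left — Nash equilibrium.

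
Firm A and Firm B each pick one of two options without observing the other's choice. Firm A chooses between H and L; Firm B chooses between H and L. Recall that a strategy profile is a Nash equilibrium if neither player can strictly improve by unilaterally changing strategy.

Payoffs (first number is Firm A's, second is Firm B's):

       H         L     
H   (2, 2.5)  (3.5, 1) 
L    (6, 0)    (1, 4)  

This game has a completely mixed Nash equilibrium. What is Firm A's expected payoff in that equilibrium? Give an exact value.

38/13

First find y, the probability Firm B plays H, from Firm A's indifference between H and L: 2y + 3.5(1−y) = 6y + (1−y), giving y = 5/13.
Since Firm A is indifferent in equilibrium, Firm A's expected payoff equals the payoff from either row against (5/13, 8/13). Using H: 2(5/13) + 3.5(8/13) = 38/13.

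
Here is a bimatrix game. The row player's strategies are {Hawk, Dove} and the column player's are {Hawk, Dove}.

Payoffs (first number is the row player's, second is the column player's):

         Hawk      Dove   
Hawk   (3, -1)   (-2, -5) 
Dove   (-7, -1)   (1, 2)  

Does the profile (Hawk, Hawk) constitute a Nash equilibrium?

At (Hawk, Hawk), the row player earns 3; switching to Dove would give -7, so the row player has no profitable deviation.
The column player earns -1; switching to Dove would give -5, so the column player has no profitable deviation.
Neither player can gain by a unilateral deviation, so this profile is a Nash equilibrium.

Yes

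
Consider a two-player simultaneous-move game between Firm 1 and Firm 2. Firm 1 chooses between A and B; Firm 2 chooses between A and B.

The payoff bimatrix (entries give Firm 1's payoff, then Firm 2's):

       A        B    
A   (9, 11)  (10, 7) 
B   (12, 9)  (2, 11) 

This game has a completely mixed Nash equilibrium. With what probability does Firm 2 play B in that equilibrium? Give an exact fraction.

3/11

Let q be the probability that Firm 2 plays A. In a completely mixed equilibrium, Firm 1 must be indifferent between A and B.
Firm 1's expected payoff from A is 9q + 10(1−q); from B it is 12q + 2(1−q).
Setting these equal: −q + 10 = 10q + 2, so q = 8/11.
Therefore Firm 2 plays B with probability 1 − 8/11 = 3/11.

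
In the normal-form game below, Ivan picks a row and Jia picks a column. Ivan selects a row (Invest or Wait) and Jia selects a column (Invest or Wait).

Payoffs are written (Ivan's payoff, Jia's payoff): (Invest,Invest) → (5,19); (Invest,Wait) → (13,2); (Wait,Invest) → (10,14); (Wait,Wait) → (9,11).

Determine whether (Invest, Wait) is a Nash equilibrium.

No

At (Invest, Wait), Ivan earns 13; switching to Wait would give 9, so Ivan has no profitable deviation.
Jia earns 2; switching to Invest would give 19, so Jia would deviate.
Since at least one player can profitably deviate, this is not a Nash equilibrium.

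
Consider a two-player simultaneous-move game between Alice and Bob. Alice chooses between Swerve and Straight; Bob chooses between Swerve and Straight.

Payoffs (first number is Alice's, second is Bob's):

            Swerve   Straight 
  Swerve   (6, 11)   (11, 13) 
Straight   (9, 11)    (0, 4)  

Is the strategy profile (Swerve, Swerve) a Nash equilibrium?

No

At (Swerve, Swerve), Alice earns 6; switching to Straight would give 9, so Alice would deviate.
Bob earns 11; switching to Straight would give 13, so Bob would deviate.
Since at least one player can profitably deviate, this is not a Nash equilibrium.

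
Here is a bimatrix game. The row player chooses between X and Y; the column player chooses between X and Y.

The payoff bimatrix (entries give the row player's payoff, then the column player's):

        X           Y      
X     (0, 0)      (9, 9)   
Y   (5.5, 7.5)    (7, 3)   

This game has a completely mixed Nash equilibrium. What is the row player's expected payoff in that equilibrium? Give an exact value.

First find y, the probability the column player plays X, from the row player's indifference between X and Y: 9(1−y) = 5.5y + 7(1−y), giving y = 4/15.
Since the row player is indifferent in equilibrium, the row player's expected payoff equals the payoff from either row against (4/15, 11/15). Using X: 9(11/15) = 33/5.

33/5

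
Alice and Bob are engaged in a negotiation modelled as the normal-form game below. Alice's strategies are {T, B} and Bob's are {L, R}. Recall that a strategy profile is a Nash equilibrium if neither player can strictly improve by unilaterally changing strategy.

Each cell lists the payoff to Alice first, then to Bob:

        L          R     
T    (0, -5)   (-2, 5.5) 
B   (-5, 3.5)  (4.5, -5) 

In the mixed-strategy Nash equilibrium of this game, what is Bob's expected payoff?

First find x, the probability Alice plays T, from Bob's indifference between L and R: −5x + 3.5(1−x) = 5.5x − 5(1−x), giving x = 17/38.
Since Bob is indifferent in equilibrium, Bob's expected payoff equals the payoff from either column against (17/38, 21/38). Using L: −5(17/38) + 3.5(21/38) = -23/76.

-23/76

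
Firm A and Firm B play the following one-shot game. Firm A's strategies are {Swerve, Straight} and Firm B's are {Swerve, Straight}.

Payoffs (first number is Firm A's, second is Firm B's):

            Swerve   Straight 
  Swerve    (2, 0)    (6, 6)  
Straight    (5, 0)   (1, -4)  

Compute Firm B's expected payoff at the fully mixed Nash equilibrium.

First find p, the probability Firm A plays Swerve, from Firm B's indifference between Swerve and Straight: 0 = 6p − 4(1−p), giving p = 2/5.
Since Firm B is indifferent in equilibrium, Firm B's expected payoff equals the payoff from either column against (2/5, 3/5). Using Swerve: 0 = 0.

0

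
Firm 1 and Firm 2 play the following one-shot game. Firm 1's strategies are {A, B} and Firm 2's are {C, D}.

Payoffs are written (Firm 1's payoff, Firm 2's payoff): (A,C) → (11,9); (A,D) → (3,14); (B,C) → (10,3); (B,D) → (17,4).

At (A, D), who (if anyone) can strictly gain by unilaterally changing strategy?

Firm 1

Firm 1 at (A, D) earns 3; deviating to B yields 17 — a strict improvement.
Firm 2 earns 14; deviating to C yields 9 — not better.
Only Firm 1 has a strictly profitable deviation.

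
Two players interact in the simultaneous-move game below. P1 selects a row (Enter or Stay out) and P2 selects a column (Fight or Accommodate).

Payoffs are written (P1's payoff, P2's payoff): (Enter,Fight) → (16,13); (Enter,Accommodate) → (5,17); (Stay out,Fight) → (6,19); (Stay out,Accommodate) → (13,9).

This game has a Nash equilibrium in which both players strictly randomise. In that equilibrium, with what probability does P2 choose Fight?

Let y be the probability that P2 plays Fight. In a completely mixed equilibrium, P1 must be indifferent between Enter and Stay out.
P1's expected payoff from Enter is 16y + 5(1−y); from Stay out it is 6y + 13(1−y).
Setting these equal: 11y + 5 = −7y + 13, so y = 4/9.

4/9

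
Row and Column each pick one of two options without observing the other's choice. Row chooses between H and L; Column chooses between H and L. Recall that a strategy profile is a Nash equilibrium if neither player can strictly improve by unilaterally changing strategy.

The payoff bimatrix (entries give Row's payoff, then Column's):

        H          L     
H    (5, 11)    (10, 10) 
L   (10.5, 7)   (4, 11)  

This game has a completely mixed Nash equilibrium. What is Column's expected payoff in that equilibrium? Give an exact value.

51/5

First find p, the probability Row plays H, from Column's indifference between H and L: 11p + 7(1−p) = 10p + 11(1−p), giving p = 4/5.
Since Column is indifferent in equilibrium, Column's expected payoff equals the payoff from either column against (4/5, 1/5). Using H: 11(4/5) + 7(1/5) = 51/5.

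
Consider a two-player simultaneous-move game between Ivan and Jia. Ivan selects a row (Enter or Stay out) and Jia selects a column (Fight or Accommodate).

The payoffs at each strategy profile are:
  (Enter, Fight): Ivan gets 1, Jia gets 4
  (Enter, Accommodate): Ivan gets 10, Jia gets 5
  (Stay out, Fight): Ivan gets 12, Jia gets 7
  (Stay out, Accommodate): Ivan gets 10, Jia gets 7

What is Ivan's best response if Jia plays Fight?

Against Fight, Ivan earns 1 from Enter and 12 from Stay out.
So Stay out is the best response.

Stay out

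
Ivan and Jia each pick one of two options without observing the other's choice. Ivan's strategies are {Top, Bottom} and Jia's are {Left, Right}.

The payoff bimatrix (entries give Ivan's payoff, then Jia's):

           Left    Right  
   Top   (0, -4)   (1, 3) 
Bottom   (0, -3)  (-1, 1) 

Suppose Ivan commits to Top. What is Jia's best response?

Right

Against Top, Jia earns -4 from Left and 3 from Right.
So Right is the best response.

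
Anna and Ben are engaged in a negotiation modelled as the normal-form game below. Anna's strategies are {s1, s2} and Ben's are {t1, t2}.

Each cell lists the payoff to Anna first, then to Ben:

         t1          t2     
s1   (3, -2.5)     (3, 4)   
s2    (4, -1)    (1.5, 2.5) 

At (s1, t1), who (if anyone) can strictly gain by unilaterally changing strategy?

Anna at (s1, t1) earns 3; deviating to s2 yields 4 — a strict improvement.
Ben earns -2.5; deviating to t2 yields 4 — a strict improvement.
Both Anna and Ben have strictly profitable deviations.

Both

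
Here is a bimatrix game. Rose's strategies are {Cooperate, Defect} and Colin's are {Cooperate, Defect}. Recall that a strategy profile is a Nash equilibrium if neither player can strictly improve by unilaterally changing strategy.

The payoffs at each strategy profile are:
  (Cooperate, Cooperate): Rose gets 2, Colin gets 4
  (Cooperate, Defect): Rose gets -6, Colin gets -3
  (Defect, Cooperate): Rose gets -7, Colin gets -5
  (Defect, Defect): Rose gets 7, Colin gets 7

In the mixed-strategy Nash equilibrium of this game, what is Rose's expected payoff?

First find y, the probability Colin plays Cooperate, from Rose's indifference between Cooperate and Defect: 2y − 6(1−y) = −7y + 7(1−y), giving y = 13/22.
Since Rose is indifferent in equilibrium, Rose's expected payoff equals the payoff from either row against (13/22, 9/22). Using Cooperate: 2(13/22) − 6(9/22) = -14/11.

-14/11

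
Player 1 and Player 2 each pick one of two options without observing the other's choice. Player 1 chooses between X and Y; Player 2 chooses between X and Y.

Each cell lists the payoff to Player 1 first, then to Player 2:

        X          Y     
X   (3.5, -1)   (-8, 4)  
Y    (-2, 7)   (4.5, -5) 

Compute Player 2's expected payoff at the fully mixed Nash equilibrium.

First find x, the probability Player 1 plays X, from Player 2's indifference between X and Y: −x + 7(1−x) = 4x − 5(1−x), giving x = 12/17.
Since Player 2 is indifferent in equilibrium, Player 2's expected payoff equals the payoff from either column against (12/17, 5/17). Using X: −(12/17) + 7(5/17) = 23/17.

23/17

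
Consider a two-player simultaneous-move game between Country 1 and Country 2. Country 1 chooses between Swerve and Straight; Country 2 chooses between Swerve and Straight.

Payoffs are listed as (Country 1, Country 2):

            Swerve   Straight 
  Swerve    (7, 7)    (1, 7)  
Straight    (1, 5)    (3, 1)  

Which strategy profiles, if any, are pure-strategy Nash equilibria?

(Swerve, Swerve)

(Swerve, Swerve): Country 1 gets 7 ≥ 1 from Straight, and Country 2 gets 7 ≥ 7 from Straight — Nash equilibrium.
(Swerve, Straight): Country 1 prefers Straight (3 > 1) — not an equilibrium.
(Straight, Swerve): Country 1 prefers Swerve (7 > 1) — not an equilibrium.
(Straight, Straight): Country 2 prefers Swerve (5 > 1) — not an equilibrium.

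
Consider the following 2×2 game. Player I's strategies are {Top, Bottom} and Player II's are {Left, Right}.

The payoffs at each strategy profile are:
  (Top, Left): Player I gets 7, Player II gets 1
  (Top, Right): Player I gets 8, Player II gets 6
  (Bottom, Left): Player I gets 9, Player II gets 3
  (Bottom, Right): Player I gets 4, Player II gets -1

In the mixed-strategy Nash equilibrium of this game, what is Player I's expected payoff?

First find y, the probability Player II plays Left, from Player I's indifference between Top and Bottom: 7y + 8(1−y) = 9y + 4(1−y), giving y = 2/3.
Since Player I is indifferent in equilibrium, Player I's expected payoff equals the payoff from either row against (2/3, 1/3). Using Top: 7(2/3) + 8(1/3) = 22/3.

22/3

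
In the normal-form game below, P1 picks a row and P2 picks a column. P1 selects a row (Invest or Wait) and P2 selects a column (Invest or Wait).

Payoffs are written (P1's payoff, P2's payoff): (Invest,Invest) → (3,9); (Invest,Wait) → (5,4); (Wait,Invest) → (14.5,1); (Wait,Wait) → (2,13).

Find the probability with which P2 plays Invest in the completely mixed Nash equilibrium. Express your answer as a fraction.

6/29

Let c be the probability that P2 plays Invest. In a completely mixed equilibrium, P1 must be indifferent between Invest and Wait.
P1's expected payoff from Invest is 3c + 5(1−c); from Wait it is 14.5c + 2(1−c).
Setting these equal: −2c + 5 = 12.5c + 2, so c = 6/29.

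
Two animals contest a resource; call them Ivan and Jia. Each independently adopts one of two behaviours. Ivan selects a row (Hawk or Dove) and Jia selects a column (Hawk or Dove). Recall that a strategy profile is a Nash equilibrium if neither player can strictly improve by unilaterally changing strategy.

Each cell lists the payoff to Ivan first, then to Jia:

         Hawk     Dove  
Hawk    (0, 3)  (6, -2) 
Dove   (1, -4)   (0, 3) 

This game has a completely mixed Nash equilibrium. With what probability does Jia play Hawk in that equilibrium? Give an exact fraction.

Let y be the probability that Jia plays Hawk. In a completely mixed equilibrium, Ivan must be indifferent between Hawk and Dove.
Ivan's expected payoff from Hawk is 6(1−y); from Dove it is y.
Setting these equal: −6y + 6 = y, so y = 6/7.

6/7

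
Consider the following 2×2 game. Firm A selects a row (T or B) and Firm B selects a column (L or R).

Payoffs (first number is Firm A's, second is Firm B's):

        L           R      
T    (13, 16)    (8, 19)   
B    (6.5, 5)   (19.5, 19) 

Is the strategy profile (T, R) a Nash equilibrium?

At (T, R), Firm A earns 8; switching to B would give 19.5, so Firm A would deviate.
Firm B earns 19; switching to L would give 16, so Firm B has no profitable deviation.
Since at least one player can profitably deviate, this is not a Nash equilibrium.

No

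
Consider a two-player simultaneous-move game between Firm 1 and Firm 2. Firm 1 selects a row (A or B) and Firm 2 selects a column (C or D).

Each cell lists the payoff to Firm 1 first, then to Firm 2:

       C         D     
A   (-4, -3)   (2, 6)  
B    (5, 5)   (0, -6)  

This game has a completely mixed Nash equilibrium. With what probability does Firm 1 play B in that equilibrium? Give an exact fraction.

Let p be the probability that Firm 1 plays A. In a completely mixed equilibrium, Firm 2 must be indifferent between C and D.
Firm 2's expected payoff from C is −3p + 5(1−p); from D it is 6p − 6(1−p).
Setting these equal: −8p + 5 = 12p − 6, so p = 11/20.
Therefore Firm 1 plays B with probability 1 − 11/20 = 9/20.

9/20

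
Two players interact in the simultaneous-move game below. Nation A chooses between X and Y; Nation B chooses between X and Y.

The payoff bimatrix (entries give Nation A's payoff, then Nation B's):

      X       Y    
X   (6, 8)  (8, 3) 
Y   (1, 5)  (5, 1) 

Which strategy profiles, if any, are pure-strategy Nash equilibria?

(X, X): Nation A gets 6 ≥ 1 from Y, and Nation B gets 8 ≥ 3 from Y — Nash equilibrium.
(X, Y): Nation B prefers X (8 > 3) — not an equilibrium.
(Y, X): Nation A prefers X (6 > 1) — not an equilibrium.
(Y, Y): Nation A prefers X (8 > 5); Nation B prefers X (5 > 1) — not an equilibrium.

(X, X)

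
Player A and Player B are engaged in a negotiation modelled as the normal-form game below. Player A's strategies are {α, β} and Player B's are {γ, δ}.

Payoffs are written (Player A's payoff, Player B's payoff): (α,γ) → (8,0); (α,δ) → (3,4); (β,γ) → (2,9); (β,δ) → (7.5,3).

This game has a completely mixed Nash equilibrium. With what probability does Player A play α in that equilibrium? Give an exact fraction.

Let r be the probability that Player A plays α. In a completely mixed equilibrium, Player B must be indifferent between γ and δ.
Player B's expected payoff from γ is 9(1−r); from δ it is 4r + 3(1−r).
Setting these equal: −9r + 9 = r + 3, so r = 3/5.

3/5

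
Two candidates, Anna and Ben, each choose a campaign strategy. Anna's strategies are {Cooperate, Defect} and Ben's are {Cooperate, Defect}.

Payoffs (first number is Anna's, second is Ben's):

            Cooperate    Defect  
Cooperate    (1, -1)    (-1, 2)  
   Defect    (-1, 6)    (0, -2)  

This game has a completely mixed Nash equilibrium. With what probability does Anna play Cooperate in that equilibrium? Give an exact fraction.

Let r be the probability that Anna plays Cooperate. In a completely mixed equilibrium, Ben must be indifferent between Cooperate and Defect.
Ben's expected payoff from Cooperate is −r + 6(1−r); from Defect it is 2r − 2(1−r).
Setting these equal: −7r + 6 = 4r − 2, so r = 8/11.

8/11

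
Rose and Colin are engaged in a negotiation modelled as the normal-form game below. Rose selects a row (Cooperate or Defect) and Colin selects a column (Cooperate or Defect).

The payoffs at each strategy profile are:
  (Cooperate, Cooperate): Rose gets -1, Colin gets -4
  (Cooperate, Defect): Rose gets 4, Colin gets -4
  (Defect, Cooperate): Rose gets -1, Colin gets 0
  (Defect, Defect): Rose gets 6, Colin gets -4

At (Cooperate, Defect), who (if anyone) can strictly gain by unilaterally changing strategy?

Rose at (Cooperate, Defect) earns 4; deviating to Defect yields 6 — a strict improvement.
Colin earns -4; deviating to Cooperate yields -4 — not better.
Only Rose has a strictly profitable deviation.

Rose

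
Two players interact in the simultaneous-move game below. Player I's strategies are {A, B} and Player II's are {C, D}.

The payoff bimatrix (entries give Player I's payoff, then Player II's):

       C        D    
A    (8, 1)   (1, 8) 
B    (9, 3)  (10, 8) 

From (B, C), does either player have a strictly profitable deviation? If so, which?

Player II

Player I at (B, C) earns 9; deviating to A yields 8 — not better.
Player II earns 3; deviating to D yields 8 — a strict improvement.
Only Player II has a strictly profitable deviation.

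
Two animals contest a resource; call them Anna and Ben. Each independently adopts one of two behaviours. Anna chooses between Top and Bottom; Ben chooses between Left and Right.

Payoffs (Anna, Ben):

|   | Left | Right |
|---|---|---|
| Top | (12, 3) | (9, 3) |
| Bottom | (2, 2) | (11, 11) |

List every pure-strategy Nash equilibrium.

(Top, Left): Anna gets 12 ≥ 2 from Bottom, and Ben gets 3 ≥ 3 from Right — Nash equilibrium.
(Top, Right): Anna prefers Bottom (11 > 9) — not an equilibrium.
(Bottom, Left): Anna prefers Top (12 > 2); Ben prefers Right (11 > 2) — not an equilibrium.
(Bottom, Right): Anna gets 11 ≥ 9 from Top, and Ben gets 11 ≥ 2 from Left — Nash equilibrium.

(Top, Left) and (Bottom, Right)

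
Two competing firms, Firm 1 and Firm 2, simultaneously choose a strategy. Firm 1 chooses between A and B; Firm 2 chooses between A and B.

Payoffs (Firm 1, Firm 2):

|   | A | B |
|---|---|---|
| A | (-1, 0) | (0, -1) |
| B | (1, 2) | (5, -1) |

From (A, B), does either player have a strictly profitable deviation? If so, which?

Firm 1 at (A, B) earns 0; deviating to B yields 5 — a strict improvement.
Firm 2 earns -1; deviating to A yields 0 — a strict improvement.
Both Firm 1 and Firm 2 have strictly profitable deviations.

Both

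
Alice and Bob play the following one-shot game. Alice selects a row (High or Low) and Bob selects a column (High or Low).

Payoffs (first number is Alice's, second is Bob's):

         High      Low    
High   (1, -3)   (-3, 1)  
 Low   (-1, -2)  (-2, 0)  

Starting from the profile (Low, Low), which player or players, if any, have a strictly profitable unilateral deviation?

Alice at (Low, Low) earns -2; deviating to High yields -3 — not better.
Bob earns 0; deviating to High yields -2 — not better.
Neither player can strictly improve; the profile is a Nash equilibrium.

Neither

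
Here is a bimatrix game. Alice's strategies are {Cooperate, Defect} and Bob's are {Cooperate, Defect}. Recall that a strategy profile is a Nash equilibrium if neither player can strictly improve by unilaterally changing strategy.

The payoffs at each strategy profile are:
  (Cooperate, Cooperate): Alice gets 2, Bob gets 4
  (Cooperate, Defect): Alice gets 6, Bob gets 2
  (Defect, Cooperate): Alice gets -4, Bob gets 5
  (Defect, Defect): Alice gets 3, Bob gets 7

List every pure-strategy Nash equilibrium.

(Cooperate, Cooperate): Alice gets 2 ≥ -4 from Defect, and Bob gets 4 ≥ 2 from Defect — Nash equilibrium.
(Cooperate, Defect): Bob prefers Cooperate (4 > 2) — not an equilibrium.
(Defect, Cooperate): Alice prefers Cooperate (2 > -4); Bob prefers Defect (7 > 5) — not an equilibrium.
(Defect, Defect): Alice prefers Cooperate (6 > 3) — not an equilibrium.

(Cooperate, Cooperate)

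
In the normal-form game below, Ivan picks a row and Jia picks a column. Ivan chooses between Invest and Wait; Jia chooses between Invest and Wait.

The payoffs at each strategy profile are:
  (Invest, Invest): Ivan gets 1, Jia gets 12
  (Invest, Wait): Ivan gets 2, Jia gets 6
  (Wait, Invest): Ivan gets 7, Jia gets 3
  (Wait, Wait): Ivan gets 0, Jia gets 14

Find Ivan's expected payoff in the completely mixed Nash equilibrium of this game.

7/4

First find q, the probability Jia plays Invest, from Ivan's indifference between Invest and Wait: q + 2(1−q) = 7q, giving q = 1/4.
Since Ivan is indifferent in equilibrium, Ivan's expected payoff equals the payoff from either row against (1/4, 3/4). Using Invest: (1/4) + 2(3/4) = 7/4.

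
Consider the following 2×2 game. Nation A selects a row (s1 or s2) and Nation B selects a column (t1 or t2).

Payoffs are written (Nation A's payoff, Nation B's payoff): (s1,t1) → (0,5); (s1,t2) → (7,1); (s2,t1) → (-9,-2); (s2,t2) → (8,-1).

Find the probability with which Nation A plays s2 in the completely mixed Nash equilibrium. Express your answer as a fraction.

4/5

Let x be the probability that Nation A plays s1. In a completely mixed equilibrium, Nation B must be indifferent between t1 and t2.
Nation B's expected payoff from t1 is 5x − 2(1−x); from t2 it is x − (1−x).
Setting these equal: 7x − 2 = 2x − 1, so x = 1/5.
Therefore Nation A plays s2 with probability 1 − 1/5 = 4/5.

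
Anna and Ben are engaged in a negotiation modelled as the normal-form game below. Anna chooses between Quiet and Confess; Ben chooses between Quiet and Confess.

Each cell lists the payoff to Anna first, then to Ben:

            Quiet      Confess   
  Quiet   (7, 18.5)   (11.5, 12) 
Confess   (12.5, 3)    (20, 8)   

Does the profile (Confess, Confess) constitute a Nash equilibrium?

Yes

At (Confess, Confess), Anna earns 20; switching to Quiet would give 11.5, so Anna has no profitable deviation.
Ben earns 8; switching to Quiet would give 3, so Ben has no profitable deviation.
Neither player can gain by a unilateral deviation, so this profile is a Nash equilibrium.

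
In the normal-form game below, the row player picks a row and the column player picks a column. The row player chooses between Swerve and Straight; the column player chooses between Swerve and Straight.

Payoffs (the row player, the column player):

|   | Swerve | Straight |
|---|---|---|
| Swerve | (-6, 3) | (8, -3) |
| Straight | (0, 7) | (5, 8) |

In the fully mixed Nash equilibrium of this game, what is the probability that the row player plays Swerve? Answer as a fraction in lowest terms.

1/7

Let r be the probability that the row player plays Swerve. In a completely mixed equilibrium, the column player must be indifferent between Swerve and Straight.
The column player's expected payoff from Swerve is 3r + 7(1−r); from Straight it is −3r + 8(1−r).
Setting these equal: −4r + 7 = −11r + 8, so r = 1/7.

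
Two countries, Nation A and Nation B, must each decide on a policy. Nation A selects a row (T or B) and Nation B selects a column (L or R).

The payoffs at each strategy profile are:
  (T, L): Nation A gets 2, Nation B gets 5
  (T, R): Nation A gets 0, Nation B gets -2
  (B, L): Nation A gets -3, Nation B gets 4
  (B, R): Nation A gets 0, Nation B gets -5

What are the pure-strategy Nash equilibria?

(T, L): Nation A gets 2 ≥ -3 from B, and Nation B gets 5 ≥ -2 from R — Nash equilibrium.
(T, R): Nation B prefers L (5 > -2) — not an equilibrium.
(B, L): Nation A prefers T (2 > -3) — not an equilibrium.
(B, R): Nation B prefers L (4 > -5) — not an equilibrium.

(T, L)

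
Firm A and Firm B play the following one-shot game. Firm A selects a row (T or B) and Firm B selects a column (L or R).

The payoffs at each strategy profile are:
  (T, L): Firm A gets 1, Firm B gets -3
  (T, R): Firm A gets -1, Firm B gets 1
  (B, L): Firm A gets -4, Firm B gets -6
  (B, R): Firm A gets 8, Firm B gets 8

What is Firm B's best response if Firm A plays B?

Against B, Firm B earns -6 from L and 8 from R.
So R is the best response.

R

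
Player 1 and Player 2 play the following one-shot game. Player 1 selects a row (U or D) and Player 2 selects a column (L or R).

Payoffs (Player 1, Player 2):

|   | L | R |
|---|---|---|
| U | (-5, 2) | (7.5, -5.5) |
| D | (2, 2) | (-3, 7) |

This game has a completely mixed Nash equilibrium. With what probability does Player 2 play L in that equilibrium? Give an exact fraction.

Let c be the probability that Player 2 plays L. In a completely mixed equilibrium, Player 1 must be indifferent between U and D.
Player 1's expected payoff from U is −5c + 7.5(1−c); from D it is 2c − 3(1−c).
Setting these equal: −12.5c + 7.5 = 5c − 3, so c = 3/5.

3/5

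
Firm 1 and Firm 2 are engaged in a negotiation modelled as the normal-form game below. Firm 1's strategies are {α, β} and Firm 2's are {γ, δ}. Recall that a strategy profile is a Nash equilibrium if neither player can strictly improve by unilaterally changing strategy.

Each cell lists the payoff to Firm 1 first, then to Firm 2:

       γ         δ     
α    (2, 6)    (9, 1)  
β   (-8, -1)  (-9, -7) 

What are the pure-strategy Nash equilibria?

(α, γ)

(α, γ): Firm 1 gets 2 ≥ -8 from β, and Firm 2 gets 6 ≥ 1 from δ — Nash equilibrium.
(α, δ): Firm 2 prefers γ (6 > 1) — not an equilibrium.
(β, γ): Firm 1 prefers α (2 > -8) — not an equilibrium.
(β, δ): Firm 1 prefers α (9 > -9); Firm 2 prefers γ (-1 > -7) — not an equilibrium.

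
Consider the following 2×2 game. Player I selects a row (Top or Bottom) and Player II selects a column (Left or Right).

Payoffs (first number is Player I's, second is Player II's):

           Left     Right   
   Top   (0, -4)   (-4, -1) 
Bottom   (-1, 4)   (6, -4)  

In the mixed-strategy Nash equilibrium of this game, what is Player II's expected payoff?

-20/11

First find x, the probability Player I plays Top, from Player II's indifference between Left and Right: −4x + 4(1−x) = −x − 4(1−x), giving x = 8/11.
Since Player II is indifferent in equilibrium, Player II's expected payoff equals the payoff from either column against (8/11, 3/11). Using Left: −4(8/11) + 4(3/11) = -20/11.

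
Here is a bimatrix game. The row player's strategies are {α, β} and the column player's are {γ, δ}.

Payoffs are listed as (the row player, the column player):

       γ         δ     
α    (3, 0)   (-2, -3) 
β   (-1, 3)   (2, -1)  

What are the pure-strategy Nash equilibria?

(α, γ)

(α, γ): the row player gets 3 ≥ -1 from β, and the column player gets 0 ≥ -3 from δ — Nash equilibrium.
(α, δ): the row player prefers β (2 > -2); the column player prefers γ (0 > -3) — not an equilibrium.
(β, γ): the row player prefers α (3 > -1) — not an equilibrium.
(β, δ): the column player prefers γ (3 > -1) — not an equilibrium.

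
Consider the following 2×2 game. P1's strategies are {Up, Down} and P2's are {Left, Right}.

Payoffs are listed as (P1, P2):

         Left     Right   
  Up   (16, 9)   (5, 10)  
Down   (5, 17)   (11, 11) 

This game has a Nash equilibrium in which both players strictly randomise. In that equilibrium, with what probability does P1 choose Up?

Let p be the probability that P1 plays Up. In a completely mixed equilibrium, P2 must be indifferent between Left and Right.
P2's expected payoff from Left is 9p + 17(1−p); from Right it is 10p + 11(1−p).
Setting these equal: −8p + 17 = −p + 11, so p = 6/7.

6/7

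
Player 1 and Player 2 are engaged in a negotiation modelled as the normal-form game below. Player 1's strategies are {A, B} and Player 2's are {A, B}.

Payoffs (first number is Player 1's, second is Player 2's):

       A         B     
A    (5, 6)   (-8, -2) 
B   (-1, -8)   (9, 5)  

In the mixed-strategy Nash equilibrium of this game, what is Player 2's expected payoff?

2/3

First find p, the probability Player 1 plays A, from Player 2's indifference between A and B: 6p − 8(1−p) = −2p + 5(1−p), giving p = 13/21.
Since Player 2 is indifferent in equilibrium, Player 2's expected payoff equals the payoff from either column against (13/21, 8/21). Using A: 6(13/21) − 8(8/21) = 2/3.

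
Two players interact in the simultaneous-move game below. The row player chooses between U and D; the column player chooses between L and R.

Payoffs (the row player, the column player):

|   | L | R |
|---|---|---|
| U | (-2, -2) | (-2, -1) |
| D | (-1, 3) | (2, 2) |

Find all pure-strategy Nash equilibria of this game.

(D, L)

(U, L): the row player prefers D (-1 > -2); the column player prefers R (-1 > -2) — not an equilibrium.
(U, R): the row player prefers D (2 > -2) — not an equilibrium.
(D, L): the row player gets -1 ≥ -2 from U, and the column player gets 3 ≥ 2 from R — Nash equilibrium.
(D, R): the column player prefers L (3 > 2) — not an equilibrium.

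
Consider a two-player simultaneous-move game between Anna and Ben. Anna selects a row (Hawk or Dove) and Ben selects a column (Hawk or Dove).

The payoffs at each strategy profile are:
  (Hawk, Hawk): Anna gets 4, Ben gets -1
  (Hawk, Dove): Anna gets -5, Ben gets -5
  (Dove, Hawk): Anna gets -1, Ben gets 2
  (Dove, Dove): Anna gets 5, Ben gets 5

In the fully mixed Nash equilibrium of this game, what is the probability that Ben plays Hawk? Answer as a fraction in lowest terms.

2/3

Let y be the probability that Ben plays Hawk. In a completely mixed equilibrium, Anna must be indifferent between Hawk and Dove.
Anna's expected payoff from Hawk is 4y − 5(1−y); from Dove it is −y + 5(1−y).
Setting these equal: 9y − 5 = −6y + 5, so y = 2/3.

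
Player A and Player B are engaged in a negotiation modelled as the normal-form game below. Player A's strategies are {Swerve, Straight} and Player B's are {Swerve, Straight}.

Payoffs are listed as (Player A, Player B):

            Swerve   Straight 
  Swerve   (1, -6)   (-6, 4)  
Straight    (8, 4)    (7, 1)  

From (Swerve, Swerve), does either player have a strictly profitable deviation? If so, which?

Both

Player A at (Swerve, Swerve) earns 1; deviating to Straight yields 8 — a strict improvement.
Player B earns -6; deviating to Straight yields 4 — a strict improvement.
Both Player A and Player B have strictly profitable deviations.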